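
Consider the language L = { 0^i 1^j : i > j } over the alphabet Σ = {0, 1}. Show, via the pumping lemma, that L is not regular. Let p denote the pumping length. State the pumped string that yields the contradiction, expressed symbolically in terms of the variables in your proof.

0^{p+1-k} 1^p

Assume L is regular; let p be its pumping constant.
Choose w = 0^{p+1} 1^p ∈ L, with |w| = 2p+1 ≥ p.
The pumping lemma gives a decomposition w = xyz where |xy| ≤ p and y is nonempty.
Because |xy| ≤ p and w begins with p copies of 0, we have y = 0^k with 1 ≤ k ≤ p.
Consider xy^0z = xz = 0^{p+1-k} 1^p. Since k ≥ 1, the 0-count p+1-k is at most p, so i > j fails; thus xz ∉ L.
This contradicts the pumping lemma, so L is not regular.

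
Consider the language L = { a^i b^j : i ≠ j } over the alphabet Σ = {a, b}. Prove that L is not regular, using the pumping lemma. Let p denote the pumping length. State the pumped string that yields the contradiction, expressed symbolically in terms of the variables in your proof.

Assume L is regular; let p be its pumping constant.
Choose w = a^p b^{p+p!}. Since p ≠ p+p!, w ∈ L; and |w| ≥ p.
The pumping lemma gives a decomposition w = xyz where |xy| ≤ p and y is nonempty.
Since the first p symbols of w are all a's and |xy| ≤ p, y lies entirely in the leading a-block: y = a^k for some k with 1 ≤ k ≤ p.
Since 1 ≤ k ≤ p, k divides p!; set t = 1 + p!/k. Then xy^t z has p + (p!/k)·k = p + p! copies of a. Now the a-count equals the b-count, so i ≠ j fails. So xy^t z = a^{p+p!} b^{p+p!} ∉ L.
Contradiction. Therefore L is not regular.

a^{p+p!} b^{p+p!}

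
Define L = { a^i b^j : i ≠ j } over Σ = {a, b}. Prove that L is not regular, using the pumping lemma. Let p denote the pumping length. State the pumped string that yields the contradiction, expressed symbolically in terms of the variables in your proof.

a^{p+p!} b^{p+p!}

Toward a contradiction, assume L is regular with pumping length p.
Choose w = a^p b^{p+p!}. Since p ≠ p+p!, w ∈ L; and |w| ≥ p.
Write w = xyz as guaranteed by the lemma, with |xy| ≤ p and y is nonempty.
Since the first p symbols of w are all a's and |xy| ≤ p, y lies entirely in the leading a-block: y = a^k for some k with 1 ≤ k ≤ p.
Since 1 ≤ k ≤ p, k divides p!; set t = 1 + p!/k. Then xy^t z has p + (p!/k)·k = p + p! copies of a. Now the a-count equals the b-count, so i ≠ j fails. So xy^t z = a^{p+p!} b^{p+p!} ∉ L.
This is a contradiction; hence L is not regular.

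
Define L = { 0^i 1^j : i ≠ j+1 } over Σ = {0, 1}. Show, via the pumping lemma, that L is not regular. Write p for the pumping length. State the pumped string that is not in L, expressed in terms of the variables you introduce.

0^{p+p!} 1^{p+p!-1}

Assume L is regular; let p be its pumping constant.
Choose w = 0^p 1^{p+p!-1}. Since p ≠ (p+p!-1)+1 = p+p!, w ∈ L; and |w| ≥ p.
Write w = xyz as guaranteed by the lemma, with |xy| ≤ p and |y| ≥ 1.
Since the first p symbols of w are all 0's and |xy| ≤ p, y lies entirely in the leading 0-block: y = 0^k for some k with 1 ≤ k ≤ p.
Since 1 ≤ k ≤ p, k divides p!; set t = 1 + p!/k. Then xy^t z has p + (p!/k)·k = p + p! copies of 0. Now the 0-count is p+p! and (1-count)+1 = (p+p!-1)+1 = p+p!, so i ≠ j+1 fails. So xy^t z = 0^{p+p!} 1^{p+p!-1} ∉ L.
This contradicts the pumping lemma, so L is not regular.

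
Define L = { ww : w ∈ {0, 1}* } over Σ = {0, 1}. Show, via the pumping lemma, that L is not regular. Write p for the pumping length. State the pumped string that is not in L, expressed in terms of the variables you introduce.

0^{p+k} 1^p 0^p 1^p

Assume L is regular. Let p be the pumping length given by the pumping lemma.
Take w = 0^p 1^p 0^p 1^p = uu where u = 0^p1^p; then w ∈ L and |w| = 4p ≥ p.
By the pumping lemma, w = xyz with |xy| ≤ p and |y| > 0.
The first p characters of w are 0's, so xy (and hence y) consists only of 0's. Write y = 0^k, 1 ≤ k ≤ p.
Pump with i = 2: xy^2z = 0^{p+k} 1^p 0^p 1^p, of length 4p+k. Suppose this equals vv. The string starts with 0 and ends with 1, so v does too; thus the boundary between the two copies of v is a 1→0 transition. There is exactly one such transition, at position 2p+k, so |v| = 2p+k and |vv| = 4p+2k ≠ 4p+k since k ≥ 1. So xy^2z ∉ L.
This contradicts the pumping lemma, so L is not regular.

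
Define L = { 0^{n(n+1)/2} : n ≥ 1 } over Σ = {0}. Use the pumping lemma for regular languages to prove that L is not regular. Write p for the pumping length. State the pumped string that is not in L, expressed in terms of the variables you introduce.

Assume L is regular; let p be its pumping constant.
Take w = 0^{p(p+1)/2} ∈ L with |w| = p(p+1)/2 ≥ p.
Write w = xyz as guaranteed by the lemma, with |xy| ≤ p and |y| > 0.
Then y = 0^k for some k with 1 ≤ k ≤ p.
Pump with i = 2: xy^2z = 0^{p(p+1)/2+k}. Since 1 ≤ k ≤ p, p(p+1)/2 < p(p+1)/2+k ≤ p(p+1)/2+p < (p+1)(p+2)/2, so p(p+1)/2+k is strictly between consecutive triangular numbers. So xy^2z ∉ L.
Contradiction. Therefore L is not regular.

0^{p(p+1)/2+k}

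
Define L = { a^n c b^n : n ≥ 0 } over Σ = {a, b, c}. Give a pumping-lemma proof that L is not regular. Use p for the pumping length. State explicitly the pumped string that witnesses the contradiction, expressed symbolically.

a^{p+k} c b^p

Suppose for contradiction that L is regular, and let p be the pumping length.
Take w = a^p c b^p ∈ L with |w| = 2p+1 ≥ p.
Write w = xyz as guaranteed by the lemma, with |xy| ≤ p and |y| ≥ 1.
Since the first p symbols of w are all a's and |xy| ≤ p, y lies entirely in the leading a-block: y = a^k for some k with 1 ≤ k ≤ p.
Pump with i = 2: xy^2z = a^{p+k} c b^p, which would require p+k = p. But k ≥ 1, so xy^2z ∉ L.
This contradicts the pumping lemma, so L is not regular.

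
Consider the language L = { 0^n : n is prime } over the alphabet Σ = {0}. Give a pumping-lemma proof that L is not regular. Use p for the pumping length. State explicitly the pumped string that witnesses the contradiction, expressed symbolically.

Assume L is regular. Let p be the pumping length given by the pumping lemma.
Let q be a prime with q ≥ p+2 (infinitely many primes exist), and take w = 0^q ∈ L with |w| = q ≥ p.
The pumping lemma gives a decomposition w = xyz where |xy| ≤ p and y is nonempty.
Then y = 0^k for some k with 1 ≤ k ≤ p.
Since 1 ≤ k ≤ p, |xz| = q-k. Pump with i = q+1: |xy^{q+1}z| = (q-k)+(q+1)k = q+qk = q(1+k), which is composite (both factors ≥ 2). So xy^{q+1}z = 0^{q(1+k)} ∉ L.
Contradiction. Therefore L is not regular.

0^{q(1+k)}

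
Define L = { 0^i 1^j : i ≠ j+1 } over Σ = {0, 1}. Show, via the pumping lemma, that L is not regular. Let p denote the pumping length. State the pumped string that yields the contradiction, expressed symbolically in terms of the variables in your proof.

Suppose for contradiction that L is regular, and let p be the pumping length.
Choose w = 0^p 1^{p+p!-1}. Since p ≠ (p+p!-1)+1 = p+p!, w ∈ L; and |w| ≥ p.
Write w = xyz as guaranteed by the lemma, with |xy| ≤ p and y is nonempty.
Since the first p symbols of w are all 0's and |xy| ≤ p, y lies entirely in the leading 0-block: y = 0^k for some k with 1 ≤ k ≤ p.
Since 1 ≤ k ≤ p, k divides p!; set t = 1 + p!/k. Then xy^t z has p + (p!/k)·k = p + p! copies of 0. Now the 0-count is p+p! and (1-count)+1 = (p+p!-1)+1 = p+p!, so i ≠ j+1 fails. So xy^t z = 0^{p+p!} 1^{p+p!-1} ∉ L.
Contradiction. Therefore L is not regular.

0^{p+p!} 1^{p+p!-1}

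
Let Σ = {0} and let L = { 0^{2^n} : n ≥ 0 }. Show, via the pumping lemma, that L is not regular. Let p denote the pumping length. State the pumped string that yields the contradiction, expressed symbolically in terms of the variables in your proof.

Assume L is regular; let p be its pumping constant.
Take w = 0^{2^p} ∈ L with |w| = 2^p ≥ p.
By the pumping lemma, w = xyz with |xy| ≤ p and |y| > 0.
Then y = 0^k for some k with 1 ≤ k ≤ p.
Pump with i = 2: xy^2z = 0^{2^p+k}. Since 1 ≤ k ≤ p < 2^p, we have 2^p < 2^p+k < 2^{p+1}, so 2^p+k is not a power of 2. So xy^2z ∉ L.
This is a contradiction; hence L is not regular.

0^{2^p+k}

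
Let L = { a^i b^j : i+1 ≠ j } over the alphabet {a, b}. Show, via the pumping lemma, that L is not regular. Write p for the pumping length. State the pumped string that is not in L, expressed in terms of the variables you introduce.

Assume L is regular; let p be its pumping constant.
Choose w = a^p b^{p+p!+1}. Since p ≠ (p+p!+1)-1 = p+p!, w ∈ L; and |w| ≥ p.
Write w = xyz as guaranteed by the lemma, with |xy| ≤ p and |y| ≥ 1.
Since the first p symbols of w are all a's and |xy| ≤ p, y lies entirely in the leading a-block: y = a^k for some k with 1 ≤ k ≤ p.
Since 1 ≤ k ≤ p, k divides p!; set t = 1 + p!/k. Then xy^t z has p + (p!/k)·k = p + p! copies of a. Now the a-count is p+p! and (b-count)-1 = (p+p!+1)-1 = p+p!, so i+1 ≠ j fails. So xy^t z = a^{p+p!} b^{p+p!+1} ∉ L.
This contradicts the pumping lemma, so L is not regular.

a^{p+p!} b^{p+p!+1}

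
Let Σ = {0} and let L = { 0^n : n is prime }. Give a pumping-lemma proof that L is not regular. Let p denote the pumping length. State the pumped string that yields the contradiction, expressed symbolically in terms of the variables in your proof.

0^{q(1+k)}

Assume L is regular; let p be its pumping constant.
Let q be a prime with q ≥ p+2 (infinitely many primes exist), and take w = 0^q ∈ L with |w| = q ≥ p.
By the pumping lemma, w = xyz with |xy| ≤ p and |y| ≥ 1.
Then y = 0^k for some k with 1 ≤ k ≤ p.
Since 1 ≤ k ≤ p, |xz| = q-k. Pump with i = q+1: |xy^{q+1}z| = (q-k)+(q+1)k = q+qk = q(1+k), which is composite (both factors ≥ 2). So xy^{q+1}z = 0^{q(1+k)} ∉ L.
This contradicts the pumping lemma, so L is not regular.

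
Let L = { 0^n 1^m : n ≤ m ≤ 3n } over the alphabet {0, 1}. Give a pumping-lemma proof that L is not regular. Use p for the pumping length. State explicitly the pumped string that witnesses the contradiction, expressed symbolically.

0^{p+k} 1^p

Assume L is regular. Let p be the pumping length given by the pumping lemma.
Take w = 0^p 1^p ∈ L (since p ≤ p ≤ 3p), with |w| = 2p ≥ p.
By the pumping lemma, w = xyz with |xy| ≤ p and |y| > 0.
The first p characters of w are 0's, so xy (and hence y) consists only of 0's. Write y = 0^k, 1 ≤ k ≤ p.
Pump with i = 2: xy^2z = 0^{p+k} 1^p. Now n = p+k > p = m, so the condition n ≤ m fails. Thus xy^2z ∉ L.
This contradicts the pumping lemma, so L is not regular.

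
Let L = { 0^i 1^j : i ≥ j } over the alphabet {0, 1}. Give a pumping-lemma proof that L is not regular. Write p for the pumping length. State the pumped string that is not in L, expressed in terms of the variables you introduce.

Suppose for contradiction that L is regular, and let p be the pumping length.
Choose w = 0^p 1^p ∈ L, with |w| = 2p ≥ p.
Write w = xyz as guaranteed by the lemma, with |xy| ≤ p and y is nonempty.
Because |xy| ≤ p and w begins with p copies of 0, we have y = 0^k with 1 ≤ k ≤ p.
Consider xy^0z = xz = 0^{p-k} 1^p. Since k ≥ 1, the 0-count p-k is less than p, so i ≥ j fails; thus xz ∉ L.
Contradiction. Therefore L is not regular.

0^{p-k} 1^p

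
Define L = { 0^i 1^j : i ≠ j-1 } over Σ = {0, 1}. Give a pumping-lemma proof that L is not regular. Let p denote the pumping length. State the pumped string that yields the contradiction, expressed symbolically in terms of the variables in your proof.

Assume L is regular. Let p be the pumping length given by the pumping lemma.
Choose w = 0^p 1^{p+p!+1}. Since p ≠ (p+p!+1)-1 = p+p!, w ∈ L; and |w| ≥ p.
By the pumping lemma, w = xyz with |xy| ≤ p and |y| > 0.
The first p characters of w are 0's, so xy (and hence y) consists only of 0's. Write y = 0^k, 1 ≤ k ≤ p.
Since 1 ≤ k ≤ p, k divides p!; set t = 1 + p!/k. Then xy^t z has p + (p!/k)·k = p + p! copies of 0. Now the 0-count is p+p! and (1-count)-1 = (p+p!+1)-1 = p+p!, so i ≠ j-1 fails. So xy^t z = 0^{p+p!} 1^{p+p!+1} ∉ L.
This contradicts the pumping lemma, so L is not regular.

0^{p+p!} 1^{p+p!+1}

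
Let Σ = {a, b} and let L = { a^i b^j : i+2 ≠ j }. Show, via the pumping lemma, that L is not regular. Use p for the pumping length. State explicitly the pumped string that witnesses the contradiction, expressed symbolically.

a^{p+p!} b^{p+p!+2}

Toward a contradiction, assume L is regular with pumping length p.
Choose w = a^p b^{p+p!+2}. Since p ≠ (p+p!+2)-2 = p+p!, w ∈ L; and |w| ≥ p.
Write w = xyz as guaranteed by the lemma, with |xy| ≤ p and |y| ≥ 1.
The first p characters of w are a's, so xy (and hence y) consists only of a's. Write y = a^k, 1 ≤ k ≤ p.
Since 1 ≤ k ≤ p, k divides p!; set t = 1 + p!/k. Then xy^t z has p + (p!/k)·k = p + p! copies of a. Now the a-count is p+p! and (b-count)-2 = (p+p!+2)-2 = p+p!, so i+2 ≠ j fails. So xy^t z = a^{p+p!} b^{p+p!+2} ∉ L.
This contradicts the pumping lemma, so L is not regular.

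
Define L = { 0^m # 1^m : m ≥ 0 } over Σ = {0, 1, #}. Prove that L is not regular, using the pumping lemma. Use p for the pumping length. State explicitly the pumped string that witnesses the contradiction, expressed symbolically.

0^{p+k} # 1^p

Assume L is regular; let p be its pumping constant.
Take w = 0^p # 1^p ∈ L with |w| = 2p+1 ≥ p.
By the pumping lemma, w = xyz with |xy| ≤ p and |y| ≥ 1.
Since the first p symbols of w are all 0's and |xy| ≤ p, y lies entirely in the leading 0-block: y = 0^k for some k with 1 ≤ k ≤ p.
Pump with i = 2: xy^2z = 0^{p+k} # 1^p, which would require p+k = p. But k ≥ 1, so xy^2z ∉ L.
This contradicts the pumping lemma, so L is not regular.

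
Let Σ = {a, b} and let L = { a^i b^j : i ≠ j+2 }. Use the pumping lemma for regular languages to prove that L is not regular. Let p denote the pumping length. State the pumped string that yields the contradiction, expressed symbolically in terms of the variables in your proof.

a^{p+p!} b^{p+p!-2}

Assume L is regular. Let p be the pumping length given by the pumping lemma.
Choose w = a^p b^{p+p!-2}. Since p ≠ (p+p!-2)+2 = p+p!, w ∈ L; and |w| ≥ p.
By the pumping lemma, w = xyz with |xy| ≤ p and |y| > 0.
Since the first p symbols of w are all a's and |xy| ≤ p, y lies entirely in the leading a-block: y = a^k for some k with 1 ≤ k ≤ p.
Since 1 ≤ k ≤ p, k divides p!; set t = 1 + p!/k. Then xy^t z has p + (p!/k)·k = p + p! copies of a. Now the a-count is p+p! and (b-count)+2 = (p+p!-2)+2 = p+p!, so i ≠ j+2 fails. So xy^t z = a^{p+p!} b^{p+p!-2} ∉ L.
This is a contradiction; hence L is not regular.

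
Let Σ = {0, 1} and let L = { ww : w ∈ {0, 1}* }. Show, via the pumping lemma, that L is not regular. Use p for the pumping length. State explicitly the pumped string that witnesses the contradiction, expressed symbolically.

Assume L is regular; let p be its pumping constant.
Take w = 0^p 1^p 0^p 1^p = uu where u = 0^p1^p; then w ∈ L and |w| = 4p ≥ p.
The pumping lemma gives a decomposition w = xyz where |xy| ≤ p and y is nonempty.
Because |xy| ≤ p and w begins with p copies of 0, we have y = 0^k with 1 ≤ k ≤ p.
Pump with i = 2: xy^2z = 0^{p+k} 1^p 0^p 1^p, of length 4p+k. Suppose this equals vv. The string starts with 0 and ends with 1, so v does too; thus the boundary between the two copies of v is a 1→0 transition. There is exactly one such transition, at position 2p+k, so |v| = 2p+k and |vv| = 4p+2k ≠ 4p+k since k ≥ 1. So xy^2z ∉ L.
Contradiction. Therefore L is not regular.

0^{p+k} 1^p 0^p 1^p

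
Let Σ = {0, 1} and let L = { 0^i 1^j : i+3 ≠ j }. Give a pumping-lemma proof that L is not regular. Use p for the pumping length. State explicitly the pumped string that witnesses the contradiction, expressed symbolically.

0^{p+p!} 1^{p+p!+3}

Assume L is regular. Let p be the pumping length given by the pumping lemma.
Choose w = 0^p 1^{p+p!+3}. Since p ≠ (p+p!+3)-3 = p+p!, w ∈ L; and |w| ≥ p.
The pumping lemma gives a decomposition w = xyz where |xy| ≤ p and |y| ≥ 1.
The first p characters of w are 0's, so xy (and hence y) consists only of 0's. Write y = 0^k, 1 ≤ k ≤ p.
Since 1 ≤ k ≤ p, k divides p!; set t = 1 + p!/k. Then xy^t z has p + (p!/k)·k = p + p! copies of 0. Now the 0-count is p+p! and (1-count)-3 = (p+p!+3)-3 = p+p!, so i+3 ≠ j fails. So xy^t z = 0^{p+p!} 1^{p+p!+3} ∉ L.
This is a contradiction; hence L is not regular.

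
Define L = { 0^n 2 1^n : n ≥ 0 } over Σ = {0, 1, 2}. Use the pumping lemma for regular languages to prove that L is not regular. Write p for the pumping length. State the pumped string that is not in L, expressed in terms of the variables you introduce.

0^{p+k} 2 1^p

Assume L is regular. Let p be the pumping length given by the pumping lemma.
Take w = 0^p 2 1^p ∈ L with |w| = 2p+1 ≥ p.
The pumping lemma gives a decomposition w = xyz where |xy| ≤ p and y is nonempty.
Since the first p symbols of w are all 0's and |xy| ≤ p, y lies entirely in the leading 0-block: y = 0^k for some k with 1 ≤ k ≤ p.
Pump with i = 2: xy^2z = 0^{p+k} 2 1^p, which would require p+k = p. But k ≥ 1, so xy^2z ∉ L.
Contradiction. Therefore L is not regular.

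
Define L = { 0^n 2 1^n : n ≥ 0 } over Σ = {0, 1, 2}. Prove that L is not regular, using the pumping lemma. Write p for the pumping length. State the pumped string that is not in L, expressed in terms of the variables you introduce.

0^{p+k} 2 1^p

Assume L is regular; let p be its pumping constant.
Take w = 0^p 2 1^p ∈ L with |w| = 2p+1 ≥ p.
The pumping lemma gives a decomposition w = xyz where |xy| ≤ p and |y| > 0.
The first p characters of w are 0's, so xy (and hence y) consists only of 0's. Write y = 0^k, 1 ≤ k ≤ p.
Pump with i = 2: xy^2z = 0^{p+k} 2 1^p, which would require p+k = p. But k ≥ 1, so xy^2z ∉ L.
Contradiction. Therefore L is not regular.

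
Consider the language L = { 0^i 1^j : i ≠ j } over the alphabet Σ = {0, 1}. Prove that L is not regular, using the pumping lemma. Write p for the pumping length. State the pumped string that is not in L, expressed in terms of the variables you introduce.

Suppose for contradiction that L is regular, and let p be the pumping length.
Choose w = 0^p 1^{p+p!}. Since p ≠ p+p!, w ∈ L; and |w| ≥ p.
Write w = xyz as guaranteed by the lemma, with |xy| ≤ p and y is nonempty.
Because |xy| ≤ p and w begins with p copies of 0, we have y = 0^k with 1 ≤ k ≤ p.
Since 1 ≤ k ≤ p, k divides p!; set t = 1 + p!/k. Then xy^t z has p + (p!/k)·k = p + p! copies of 0. Now the 0-count equals the 1-count, so i ≠ j fails. So xy^t z = 0^{p+p!} 1^{p+p!} ∉ L.
Contradiction. Therefore L is not regular.

0^{p+p!} 1^{p+p!}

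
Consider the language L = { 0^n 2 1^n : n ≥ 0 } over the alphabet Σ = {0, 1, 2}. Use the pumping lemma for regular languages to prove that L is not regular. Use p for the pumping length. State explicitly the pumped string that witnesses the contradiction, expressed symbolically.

0^{p+k} 2 1^p

Suppose for contradiction that L is regular, and let p be the pumping length.
Take w = 0^p 2 1^p ∈ L with |w| = 2p+1 ≥ p.
By the pumping lemma, w = xyz with |xy| ≤ p and |y| ≥ 1.
Because |xy| ≤ p and w begins with p copies of 0, we have y = 0^k with 1 ≤ k ≤ p.
Pump with i = 2: xy^2z = 0^{p+k} 2 1^p, which would require p+k = p. But k ≥ 1, so xy^2z ∉ L.
This contradicts the pumping lemma, so L is not regular.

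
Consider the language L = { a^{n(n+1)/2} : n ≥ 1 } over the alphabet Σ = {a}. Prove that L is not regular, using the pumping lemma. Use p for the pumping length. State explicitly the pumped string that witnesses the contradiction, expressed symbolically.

a^{p(p+1)/2+k}

Toward a contradiction, assume L is regular with pumping length p.
Take w = a^{p(p+1)/2} ∈ L with |w| = p(p+1)/2 ≥ p.
By the pumping lemma, w = xyz with |xy| ≤ p and |y| ≥ 1.
Then y = a^k for some k with 1 ≤ k ≤ p.
Pump with i = 2: xy^2z = a^{p(p+1)/2+k}. Since 1 ≤ k ≤ p, p(p+1)/2 < p(p+1)/2+k ≤ p(p+1)/2+p < (p+1)(p+2)/2, so p(p+1)/2+k is strictly between consecutive triangular numbers. So xy^2z ∉ L.
This is a contradiction; hence L is not regular.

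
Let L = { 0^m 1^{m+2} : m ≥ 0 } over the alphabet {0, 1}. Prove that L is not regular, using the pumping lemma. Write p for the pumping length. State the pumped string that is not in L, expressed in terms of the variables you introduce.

0^{p+k} 1^{p+2}

Assume L is regular; let p be its pumping constant.
Let w = 0^p 1^{p+2} ∈ L; note |w| = 2p+2 ≥ p.
By the pumping lemma, w = xyz with |xy| ≤ p and |y| > 0.
Because |xy| ≤ p and w begins with p copies of 0, we have y = 0^k with 1 ≤ k ≤ p.
Pump with i = 2: xy^2z = 0^{p+k} 1^{p+2}. For this to lie in L we would need p+2 = (p+k)+2, which forces k = 0. But k ≥ 1, so xy^2z ∉ L.
This is a contradiction; hence L is not regular.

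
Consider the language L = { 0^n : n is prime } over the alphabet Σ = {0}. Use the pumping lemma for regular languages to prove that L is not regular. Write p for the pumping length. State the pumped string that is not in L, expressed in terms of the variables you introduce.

0^{q(1+k)}

Suppose for contradiction that L is regular, and let p be the pumping length.
Let q be a prime with q ≥ p+2 (infinitely many primes exist), and take w = 0^q ∈ L with |w| = q ≥ p.
The pumping lemma gives a decomposition w = xyz where |xy| ≤ p and |y| > 0.
Then y = 0^k for some k with 1 ≤ k ≤ p.
Since 1 ≤ k ≤ p, |xz| = q-k. Pump with i = q+1: |xy^{q+1}z| = (q-k)+(q+1)k = q+qk = q(1+k), which is composite (both factors ≥ 2). So xy^{q+1}z = 0^{q(1+k)} ∉ L.
This contradicts the pumping lemma, so L is not regular.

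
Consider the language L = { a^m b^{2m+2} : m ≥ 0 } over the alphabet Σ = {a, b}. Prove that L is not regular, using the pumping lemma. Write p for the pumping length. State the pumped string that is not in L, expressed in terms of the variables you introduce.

Assume L is regular; let p be its pumping constant.
Choose w = a^p b^{2p+2}, which is in L with |w| = 3p+2 ≥ p.
By the pumping lemma, w = xyz with |xy| ≤ p and |y| ≥ 1.
The first p characters of w are a's, so xy (and hence y) consists only of a's. Write y = a^k, 1 ≤ k ≤ p.
Pump with i = 2: xy^2z = a^{p+k} b^{2p+2}. For this to lie in L we would need 2p+2 = 2(p+k)+2, which forces k = 0. But k ≥ 1, so xy^2z ∉ L.
This contradicts the pumping lemma, so L is not regular.

a^{p+k} b^{2p+2}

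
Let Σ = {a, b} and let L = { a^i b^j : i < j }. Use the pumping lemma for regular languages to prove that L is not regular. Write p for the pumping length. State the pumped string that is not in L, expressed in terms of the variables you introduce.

a^{p+k} b^{p+1}

Suppose for contradiction that L is regular, and let p be the pumping length.
Choose w = a^p b^{p+1} ∈ L, with |w| = 2p+1 ≥ p.
By the pumping lemma, w = xyz with |xy| ≤ p and y is nonempty.
Because |xy| ≤ p and w begins with p copies of a, we have y = a^k with 1 ≤ k ≤ p.
Consider xy^2z = a^{p+k} b^{p+1}. Since k ≥ 1, the a-count p+k is at least p+1, so i < j fails; thus xy^2z ∉ L.
This is a contradiction; hence L is not regular.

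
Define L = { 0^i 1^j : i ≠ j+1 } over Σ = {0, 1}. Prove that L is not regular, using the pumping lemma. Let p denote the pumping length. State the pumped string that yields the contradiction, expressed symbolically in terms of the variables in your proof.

0^{p+p!} 1^{p+p!-1}

Assume L is regular. Let p be the pumping length given by the pumping lemma.
Choose w = 0^p 1^{p+p!-1}. Since p ≠ (p+p!-1)+1 = p+p!, w ∈ L; and |w| ≥ p.
The pumping lemma gives a decomposition w = xyz where |xy| ≤ p and |y| > 0.
Since the first p symbols of w are all 0's and |xy| ≤ p, y lies entirely in the leading 0-block: y = 0^k for some k with 1 ≤ k ≤ p.
Since 1 ≤ k ≤ p, k divides p!; set t = 1 + p!/k. Then xy^t z has p + (p!/k)·k = p + p! copies of 0. Now the 0-count is p+p! and (1-count)+1 = (p+p!-1)+1 = p+p!, so i ≠ j+1 fails. So xy^t z = 0^{p+p!} 1^{p+p!-1} ∉ L.
This is a contradiction; hence L is not regular.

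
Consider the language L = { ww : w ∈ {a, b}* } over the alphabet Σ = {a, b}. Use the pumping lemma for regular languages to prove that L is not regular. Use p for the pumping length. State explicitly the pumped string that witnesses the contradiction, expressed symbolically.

a^{p+k} b^p a^p b^p

Assume L is regular; let p be its pumping constant.
Take w = a^p b^p a^p b^p = uu where u = a^pb^p; then w ∈ L and |w| = 4p ≥ p.
The pumping lemma gives a decomposition w = xyz where |xy| ≤ p and y is nonempty.
Since the first p symbols of w are all a's and |xy| ≤ p, y lies entirely in the leading a-block: y = a^k for some k with 1 ≤ k ≤ p.
Pump with i = 2: xy^2z = a^{p+k} b^p a^p b^p, of length 4p+k. Suppose this equals vv. The string starts with a and ends with b, so v does too; thus the boundary between the two copies of v is a b→a transition. There is exactly one such transition, at position 2p+k, so |v| = 2p+k and |vv| = 4p+2k ≠ 4p+k since k ≥ 1. So xy^2z ∉ L.
This is a contradiction; hence L is not regular.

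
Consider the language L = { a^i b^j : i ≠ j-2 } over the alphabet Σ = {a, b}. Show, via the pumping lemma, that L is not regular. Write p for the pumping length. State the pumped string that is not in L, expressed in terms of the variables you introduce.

Assume L is regular. Let p be the pumping length given by the pumping lemma.
Choose w = a^p b^{p+p!+2}. Since p ≠ (p+p!+2)-2 = p+p!, w ∈ L; and |w| ≥ p.
The pumping lemma gives a decomposition w = xyz where |xy| ≤ p and |y| > 0.
The first p characters of w are a's, so xy (and hence y) consists only of a's. Write y = a^k, 1 ≤ k ≤ p.
Since 1 ≤ k ≤ p, k divides p!; set t = 1 + p!/k. Then xy^t z has p + (p!/k)·k = p + p! copies of a. Now the a-count is p+p! and (b-count)-2 = (p+p!+2)-2 = p+p!, so i ≠ j-2 fails. So xy^t z = a^{p+p!} b^{p+p!+2} ∉ L.
Contradiction. Therefore L is not regular.

a^{p+p!} b^{p+p!+2}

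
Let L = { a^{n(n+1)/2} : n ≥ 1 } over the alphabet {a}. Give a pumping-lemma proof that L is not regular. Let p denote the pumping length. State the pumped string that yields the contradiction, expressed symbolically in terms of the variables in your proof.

a^{p(p+1)/2+k}

Assume L is regular. Let p be the pumping length given by the pumping lemma.
Take w = a^{p(p+1)/2} ∈ L with |w| = p(p+1)/2 ≥ p.
Write w = xyz as guaranteed by the lemma, with |xy| ≤ p and y is nonempty.
Then y = a^k for some k with 1 ≤ k ≤ p.
Pump with i = 2: xy^2z = a^{p(p+1)/2+k}. Since 1 ≤ k ≤ p, p(p+1)/2 < p(p+1)/2+k ≤ p(p+1)/2+p < (p+1)(p+2)/2, so p(p+1)/2+k is strictly between consecutive triangular numbers. So xy^2z ∉ L.
This is a contradiction; hence L is not regular.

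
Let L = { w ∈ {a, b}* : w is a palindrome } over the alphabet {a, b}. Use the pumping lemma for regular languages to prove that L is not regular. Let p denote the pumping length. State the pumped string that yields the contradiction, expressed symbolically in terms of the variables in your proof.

a^{p+k} b a^p

Suppose for contradiction that L is regular, and let p be the pumping length.
Take w = a^p b a^p, a palindrome of length 2p+1 ≥ p.
The pumping lemma gives a decomposition w = xyz where |xy| ≤ p and y is nonempty.
The first p characters of w are a's, so xy (and hence y) consists only of a's. Write y = a^k, 1 ≤ k ≤ p.
Pump with i = 2: xy^2z = a^{p+k} b a^p. Its reverse is a^p b a^{p+k}, which differs from xy^2z since k ≥ 1. So xy^2z is not a palindrome and xy^2z ∉ L.
This is a contradiction; hence L is not regular.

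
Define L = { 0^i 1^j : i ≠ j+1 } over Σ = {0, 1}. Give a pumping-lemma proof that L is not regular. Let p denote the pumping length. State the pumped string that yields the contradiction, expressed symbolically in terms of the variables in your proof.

Assume L is regular. Let p be the pumping length given by the pumping lemma.
Choose w = 0^p 1^{p+p!-1}. Since p ≠ (p+p!-1)+1 = p+p!, w ∈ L; and |w| ≥ p.
The pumping lemma gives a decomposition w = xyz where |xy| ≤ p and |y| > 0.
The first p characters of w are 0's, so xy (and hence y) consists only of 0's. Write y = 0^k, 1 ≤ k ≤ p.
Since 1 ≤ k ≤ p, k divides p!; set t = 1 + p!/k. Then xy^t z has p + (p!/k)·k = p + p! copies of 0. Now the 0-count is p+p! and (1-count)+1 = (p+p!-1)+1 = p+p!, so i ≠ j+1 fails. So xy^t z = 0^{p+p!} 1^{p+p!-1} ∉ L.
This is a contradiction; hence L is not regular.

0^{p+p!} 1^{p+p!-1}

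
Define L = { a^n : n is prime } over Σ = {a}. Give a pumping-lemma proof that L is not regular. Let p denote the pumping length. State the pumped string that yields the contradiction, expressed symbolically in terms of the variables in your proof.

Suppose for contradiction that L is regular, and let p be the pumping length.
Let q be a prime with q ≥ p+2 (infinitely many primes exist), and take w = a^q ∈ L with |w| = q ≥ p.
The pumping lemma gives a decomposition w = xyz where |xy| ≤ p and |y| ≥ 1.
Then y = a^k for some k with 1 ≤ k ≤ p.
Since 1 ≤ k ≤ p, |xz| = q-k. Pump with i = q+1: |xy^{q+1}z| = (q-k)+(q+1)k = q+qk = q(1+k), which is composite (both factors ≥ 2). So xy^{q+1}z = a^{q(1+k)} ∉ L.
This is a contradiction; hence L is not regular.

a^{q(1+k)}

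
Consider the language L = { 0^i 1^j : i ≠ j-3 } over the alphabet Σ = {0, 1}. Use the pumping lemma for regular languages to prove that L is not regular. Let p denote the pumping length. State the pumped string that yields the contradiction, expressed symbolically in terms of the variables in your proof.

0^{p+p!} 1^{p+p!+3}

Toward a contradiction, assume L is regular with pumping length p.
Choose w = 0^p 1^{p+p!+3}. Since p ≠ (p+p!+3)-3 = p+p!, w ∈ L; and |w| ≥ p.
Write w = xyz as guaranteed by the lemma, with |xy| ≤ p and |y| ≥ 1.
Because |xy| ≤ p and w begins with p copies of 0, we have y = 0^k with 1 ≤ k ≤ p.
Since 1 ≤ k ≤ p, k divides p!; set t = 1 + p!/k. Then xy^t z has p + (p!/k)·k = p + p! copies of 0. Now the 0-count is p+p! and (1-count)-3 = (p+p!+3)-3 = p+p!, so i ≠ j-3 fails. So xy^t z = 0^{p+p!} 1^{p+p!+3} ∉ L.
Contradiction. Therefore L is not regular.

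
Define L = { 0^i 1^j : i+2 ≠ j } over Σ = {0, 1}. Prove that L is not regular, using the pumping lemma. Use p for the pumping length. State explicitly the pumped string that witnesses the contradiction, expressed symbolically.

Suppose for contradiction that L is regular, and let p be the pumping length.
Choose w = 0^p 1^{p+p!+2}. Since p ≠ (p+p!+2)-2 = p+p!, w ∈ L; and |w| ≥ p.
By the pumping lemma, w = xyz with |xy| ≤ p and |y| ≥ 1.
Because |xy| ≤ p and w begins with p copies of 0, we have y = 0^k with 1 ≤ k ≤ p.
Since 1 ≤ k ≤ p, k divides p!; set t = 1 + p!/k. Then xy^t z has p + (p!/k)·k = p + p! copies of 0. Now the 0-count is p+p! and (1-count)-2 = (p+p!+2)-2 = p+p!, so i+2 ≠ j fails. So xy^t z = 0^{p+p!} 1^{p+p!+2} ∉ L.
This contradicts the pumping lemma, so L is not regular.

0^{p+p!} 1^{p+p!+2}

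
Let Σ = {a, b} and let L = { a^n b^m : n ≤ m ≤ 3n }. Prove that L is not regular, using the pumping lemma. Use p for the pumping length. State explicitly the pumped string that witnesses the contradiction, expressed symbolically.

a^{p+k} b^p

Assume L is regular. Let p be the pumping length given by the pumping lemma.
Take w = a^p b^p ∈ L (since p ≤ p ≤ 3p), with |w| = 2p ≥ p.
The pumping lemma gives a decomposition w = xyz where |xy| ≤ p and |y| ≥ 1.
Since the first p symbols of w are all a's and |xy| ≤ p, y lies entirely in the leading a-block: y = a^k for some k with 1 ≤ k ≤ p.
Pump with i = 2: xy^2z = a^{p+k} b^p. Now n = p+k > p = m, so the condition n ≤ m fails. Thus xy^2z ∉ L.
Contradiction. Therefore L is not regular.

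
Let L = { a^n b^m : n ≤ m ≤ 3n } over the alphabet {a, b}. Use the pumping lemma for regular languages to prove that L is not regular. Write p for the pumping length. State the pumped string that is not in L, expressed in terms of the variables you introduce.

Assume L is regular. Let p be the pumping length given by the pumping lemma.
Take w = a^p b^p ∈ L (since p ≤ p ≤ 3p), with |w| = 2p ≥ p.
By the pumping lemma, w = xyz with |xy| ≤ p and y is nonempty.
Because |xy| ≤ p and w begins with p copies of a, we have y = a^k with 1 ≤ k ≤ p.
Pump with i = 2: xy^2z = a^{p+k} b^p. Now n = p+k > p = m, so the condition n ≤ m fails. Thus xy^2z ∉ L.
Contradiction. Therefore L is not regular.

a^{p+k} b^p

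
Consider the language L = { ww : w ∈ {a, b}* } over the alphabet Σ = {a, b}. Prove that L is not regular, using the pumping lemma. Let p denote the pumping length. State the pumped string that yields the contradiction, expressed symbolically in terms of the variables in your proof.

Suppose for contradiction that L is regular, and let p be the pumping length.
Take w = a^p b^p a^p b^p = uu where u = a^pb^p; then w ∈ L and |w| = 4p ≥ p.
By the pumping lemma, w = xyz with |xy| ≤ p and |y| ≥ 1.
Because |xy| ≤ p and w begins with p copies of a, we have y = a^k with 1 ≤ k ≤ p.
Pump with i = 2: xy^2z = a^{p+k} b^p a^p b^p, of length 4p+k. Suppose this equals vv. The string starts with a and ends with b, so v does too; thus the boundary between the two copies of v is a b→a transition. There is exactly one such transition, at position 2p+k, so |v| = 2p+k and |vv| = 4p+2k ≠ 4p+k since k ≥ 1. So xy^2z ∉ L.
This is a contradiction; hence L is not regular.

a^{p+k} b^p a^p b^p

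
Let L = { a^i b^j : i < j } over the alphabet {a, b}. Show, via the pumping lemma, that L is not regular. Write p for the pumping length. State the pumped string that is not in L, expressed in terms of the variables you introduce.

Suppose for contradiction that L is regular, and let p be the pumping length.
Choose w = a^p b^{p+1} ∈ L, with |w| = 2p+1 ≥ p.
The pumping lemma gives a decomposition w = xyz where |xy| ≤ p and |y| ≥ 1.
Because |xy| ≤ p and w begins with p copies of a, we have y = a^k with 1 ≤ k ≤ p.
Consider xy^2z = a^{p+k} b^{p+1}. Since k ≥ 1, the a-count p+k is at least p+1, so i < j fails; thus xy^2z ∉ L.
This is a contradiction; hence L is not regular.

a^{p+k} b^{p+1}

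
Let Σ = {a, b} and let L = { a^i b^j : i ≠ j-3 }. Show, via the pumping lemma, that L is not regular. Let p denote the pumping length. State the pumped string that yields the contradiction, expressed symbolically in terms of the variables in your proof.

Toward a contradiction, assume L is regular with pumping length p.
Choose w = a^p b^{p+p!+3}. Since p ≠ (p+p!+3)-3 = p+p!, w ∈ L; and |w| ≥ p.
Write w = xyz as guaranteed by the lemma, with |xy| ≤ p and |y| ≥ 1.
Because |xy| ≤ p and w begins with p copies of a, we have y = a^k with 1 ≤ k ≤ p.
Since 1 ≤ k ≤ p, k divides p!; set t = 1 + p!/k. Then xy^t z has p + (p!/k)·k = p + p! copies of a. Now the a-count is p+p! and (b-count)-3 = (p+p!+3)-3 = p+p!, so i ≠ j-3 fails. So xy^t z = a^{p+p!} b^{p+p!+3} ∉ L.
This contradicts the pumping lemma, so L is not regular.

a^{p+p!} b^{p+p!+3}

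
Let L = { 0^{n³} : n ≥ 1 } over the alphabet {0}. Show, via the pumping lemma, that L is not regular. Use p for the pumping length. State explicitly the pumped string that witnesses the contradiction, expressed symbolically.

0^{p³+k}

Toward a contradiction, assume L is regular with pumping length p.
Take w = 0^{p³} ∈ L with |w| = p³ ≥ p.
The pumping lemma gives a decomposition w = xyz where |xy| ≤ p and |y| > 0.
Then y = 0^k for some k with 1 ≤ k ≤ p.
Pump with i = 2: xy^2z = 0^{p³+k}. Since 1 ≤ k ≤ p, p³ < p³+k ≤ p³+p < p³+3p²+3p+1 = (p+1)³, so p³+k is not a perfect cube. So xy^2z ∉ L.
This contradicts the pumping lemma, so L is not regular.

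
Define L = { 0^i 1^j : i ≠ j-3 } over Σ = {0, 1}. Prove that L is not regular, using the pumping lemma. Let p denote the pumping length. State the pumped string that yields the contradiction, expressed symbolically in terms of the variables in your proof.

0^{p+p!} 1^{p+p!+3}

Toward a contradiction, assume L is regular with pumping length p.
Choose w = 0^p 1^{p+p!+3}. Since p ≠ (p+p!+3)-3 = p+p!, w ∈ L; and |w| ≥ p.
The pumping lemma gives a decomposition w = xyz where |xy| ≤ p and |y| ≥ 1.
The first p characters of w are 0's, so xy (and hence y) consists only of 0's. Write y = 0^k, 1 ≤ k ≤ p.
Since 1 ≤ k ≤ p, k divides p!; set t = 1 + p!/k. Then xy^t z has p + (p!/k)·k = p + p! copies of 0. Now the 0-count is p+p! and (1-count)-3 = (p+p!+3)-3 = p+p!, so i ≠ j-3 fails. So xy^t z = 0^{p+p!} 1^{p+p!+3} ∉ L.
This contradicts the pumping lemma, so L is not regular.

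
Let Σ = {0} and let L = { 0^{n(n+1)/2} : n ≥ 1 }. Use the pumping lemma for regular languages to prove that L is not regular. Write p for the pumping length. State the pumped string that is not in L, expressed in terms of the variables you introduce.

0^{p(p+1)/2+k}

Assume L is regular. Let p be the pumping length given by the pumping lemma.
Take w = 0^{p(p+1)/2} ∈ L with |w| = p(p+1)/2 ≥ p.
By the pumping lemma, w = xyz with |xy| ≤ p and |y| > 0.
Then y = 0^k for some k with 1 ≤ k ≤ p.
Pump with i = 2: xy^2z = 0^{p(p+1)/2+k}. Since 1 ≤ k ≤ p, p(p+1)/2 < p(p+1)/2+k ≤ p(p+1)/2+p < (p+1)(p+2)/2, so p(p+1)/2+k is strictly between consecutive triangular numbers. So xy^2z ∉ L.
Contradiction. Therefore L is not regular.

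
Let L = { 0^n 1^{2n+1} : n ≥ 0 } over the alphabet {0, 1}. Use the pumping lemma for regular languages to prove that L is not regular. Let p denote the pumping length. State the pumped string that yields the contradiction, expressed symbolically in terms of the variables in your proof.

0^{p+k} 1^{2p+1}

Assume L is regular. Let p be the pumping length given by the pumping lemma.
Let w = 0^p 1^{2p+1} ∈ L; note |w| = 3p+1 ≥ p.
By the pumping lemma, w = xyz with |xy| ≤ p and |y| > 0.
Because |xy| ≤ p and w begins with p copies of 0, we have y = 0^k with 1 ≤ k ≤ p.
Pump with i = 2: xy^2z = 0^{p+k} 1^{2p+1}. For this to lie in L we would need 2p+1 = 2(p+k)+1, which forces k = 0. But k ≥ 1, so xy^2z ∉ L.
This is a contradiction; hence L is not regular.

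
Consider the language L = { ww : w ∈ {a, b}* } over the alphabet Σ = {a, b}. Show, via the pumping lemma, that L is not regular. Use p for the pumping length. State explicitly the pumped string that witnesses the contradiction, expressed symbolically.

Suppose for contradiction that L is regular, and let p be the pumping length.
Take w = a^p b^p a^p b^p = uu where u = a^pb^p; then w ∈ L and |w| = 4p ≥ p.
By the pumping lemma, w = xyz with |xy| ≤ p and |y| ≥ 1.
Since the first p symbols of w are all a's and |xy| ≤ p, y lies entirely in the leading a-block: y = a^k for some k with 1 ≤ k ≤ p.
Pump with i = 2: xy^2z = a^{p+k} b^p a^p b^p, of length 4p+k. Suppose this equals vv. The string starts with a and ends with b, so v does too; thus the boundary between the two copies of v is a b→a transition. There is exactly one such transition, at position 2p+k, so |v| = 2p+k and |vv| = 4p+2k ≠ 4p+k since k ≥ 1. So xy^2z ∉ L.
This contradicts the pumping lemma, so L is not regular.

a^{p+k} b^p a^p b^p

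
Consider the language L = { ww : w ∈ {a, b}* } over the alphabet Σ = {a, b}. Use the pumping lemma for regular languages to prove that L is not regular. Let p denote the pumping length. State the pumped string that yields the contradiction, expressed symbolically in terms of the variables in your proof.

Suppose for contradiction that L is regular, and let p be the pumping length.
Take w = a^p b^p a^p b^p = uu where u = a^pb^p; then w ∈ L and |w| = 4p ≥ p.
By the pumping lemma, w = xyz with |xy| ≤ p and y is nonempty.
Because |xy| ≤ p and w begins with p copies of a, we have y = a^k with 1 ≤ k ≤ p.
Pump with i = 2: xy^2z = a^{p+k} b^p a^p b^p, of length 4p+k. Suppose this equals vv. The string starts with a and ends with b, so v does too; thus the boundary between the two copies of v is a b→a transition. There is exactly one such transition, at position 2p+k, so |v| = 2p+k and |vv| = 4p+2k ≠ 4p+k since k ≥ 1. So xy^2z ∉ L.
Contradiction. Therefore L is not regular.

a^{p+k} b^p a^p b^p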